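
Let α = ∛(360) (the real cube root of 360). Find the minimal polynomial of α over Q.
m_α(x) = x^3 - 360

α satisfies α^3 = 360, so x^3 - 360 annihilates α. By the rational root test, a rational root p/q (in lowest terms) of x^3 - 360 would satisfy p^3 = 360 q^3, forcing q = 1 and p^3 = 360; but 360 is not a perfect cube, contradiction. A monic cubic over Q with no rational root is irreducible (any nontrivial factorization would include a linear factor). Hence x^3 - 360 is the minimal polynomial of α, and in particular [Q(α):Q] = 3.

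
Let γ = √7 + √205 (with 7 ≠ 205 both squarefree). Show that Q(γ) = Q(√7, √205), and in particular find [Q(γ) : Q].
[Q(γ) : Q] = 4 (equivalently, Q(γ) = Q(√7, √205))

Obviously Q(γ) ⊆ Q(√7, √205), and [Q(√7, √205):Q] = 4 (since 7, 205 are distinct squarefree integers > 1 with 1435 not a perfect square). To show equality we compute the minimal polynomial of γ. From γ = √7 + √205: γ^2 = 7 + 2√(1435) + 205 = 212 + 2√(1435), so γ^2 - 212 = 2√(1435); squaring, (γ^2 - 212)^2 = 4·1435, i.e. γ^4 - 424γ^2 + 44944 - 5740 = 0, i.e. γ^4 - 424γ^2 + 39204 = 0. So γ is a root of x^4 - 424x^2 + 39204. This polynomial is irreducible over Q: it has no rational root (each ±√7 ± √205 is irrational), and any factorization into two quadratics over Q would force √(1435) ∈ Q (pairing opposite roots) or √7, √205 ∈ Q (other pairings), all impossible. Hence [Q(γ):Q] = 4 = [Q(√7, √205):Q], so Q(γ) = Q(√7, √205).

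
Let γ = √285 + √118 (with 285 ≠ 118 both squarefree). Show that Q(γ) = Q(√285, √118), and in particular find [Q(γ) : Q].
[Q(γ) : Q] = 4 (equivalently, Q(γ) = Q(√285, √118))

Obviously Q(γ) ⊆ Q(√285, √118), and [Q(√285, √118):Q] = 4 (since 285, 118 are distinct squarefree integers > 1 with 33630 not a perfect square). To show equality we compute the minimal polynomial of γ. From γ = √285 + √118: γ^2 = 285 + 2√(33630) + 118 = 403 + 2√(33630), so γ^2 - 403 = 2√(33630); squaring, (γ^2 - 403)^2 = 4·33630, i.e. γ^4 - 806γ^2 + 162409 - 134520 = 0, i.e. γ^4 - 806γ^2 + 27889 = 0. So γ is a root of x^4 - 806x^2 + 27889. This polynomial is irreducible over Q: it has no rational root (each ±√285 ± √118 is irrational), and any factorization into two quadratics over Q would force √(33630) ∈ Q (pairing opposite roots) or √285, √118 ∈ Q (other pairings), all impossible. Hence [Q(γ):Q] = 4 = [Q(√285, √118):Q], so Q(γ) = Q(√285, √118).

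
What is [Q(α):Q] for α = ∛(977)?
[Q(α):Q] = 3

The minimal polynomial of α is x^3 - 977, irreducible over Q since 977 is not a perfect cube (so x^3 - 977 has no rational root). Hence [Q(α):Q] = deg(m_α) = 3.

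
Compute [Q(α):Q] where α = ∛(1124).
[Q(α):Q] = 3

The minimal polynomial of α is x^3 - 1124, irreducible over Q since 1124 is not a perfect cube (so x^3 - 1124 has no rational root). Hence [Q(α):Q] = deg(m_α) = 3.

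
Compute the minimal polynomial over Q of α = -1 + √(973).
m_α(x) = x^2 + 2x - 972

From α + 1 = √(973), squaring gives (α + 1)^2 = 973, i.e. α^2 + 2α + 1 = 973, so α^2 + 2α - 972 = 0. The discriminant of x^2 + 2x - 972 is (2)^2 - 4·(-972) = 4 + 3888 = 3892, and 4·(973) is not a perfect square in Q since 973 is squarefree and ≠ 1. Hence x^2 + 2x - 972 is irreducible over Q and is the minimal polynomial of α.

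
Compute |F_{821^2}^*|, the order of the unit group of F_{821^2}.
|F_{821^2}^*| = 674040

F_{821^2} has 821^2 = 674041 elements; its multiplicative group consists of all nonzero elements, so |F_{821^2}^*| = 674041 - 1 = 674040. (It is cyclic since any finite subgroup of the multiplicative group of a field is cyclic.)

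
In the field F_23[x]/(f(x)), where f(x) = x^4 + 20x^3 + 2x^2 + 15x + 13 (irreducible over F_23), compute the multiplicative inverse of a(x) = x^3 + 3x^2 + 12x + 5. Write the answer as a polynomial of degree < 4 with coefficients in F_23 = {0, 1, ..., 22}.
a(x)^(-1) ≡ 13x^3 + 22 (mod f(x))

Since f is irreducible over F_23, F_23[x]/(f) is a field and a(x) ≠ 0 has an inverse. Apply the extended Euclidean algorithm to f(x) and a(x) in F_23[x]: f(x) = (x + 17)·a(x) + (8x^2 + 13x + 20);  a(x) = (3x + 7)·(8x^2 + 13x + 20) + (22x + 3);  (8x^2 + 13x + 20) = (15x + 9)·(22x + 3) + (16). The last nonzero remainder is the constant 16 = gcd(f, a) in F_23. Back-substituting through the division chain expresses 16 = s(x)·a(x) + t(x)·f(x) with s(x) ≡ x^3 + 7 (mod f), so (x^3 + 7)·a(x) ≡ 16 (mod f). Multiplying by 16^(-1) ≡ 13 in F_23 gives a(x)^(-1) ≡ 13·(x^3 + 7) ≡ 13x^3 + 22 (mod f). Check: (x^3 + 3x^2 + 12x + 5)·(13x^3 + 22) = 13x^6 + 16x^5 + 18x^4 + 18x^3 + 20x^2 + 11x + 18 ≡ 1 (mod x^4 + 20x^3 + 2x^2 + 15x + 13).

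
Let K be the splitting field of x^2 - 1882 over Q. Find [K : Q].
[K : Q] = 2

f(x) = x^2 - 1882 factors as (x - √1882)(x + √1882). The splitting field is K = Q(√1882). Since 1882 is squarefree and > 1, it is not a perfect square, so x^2 - 1882 is irreducible over Q and [Q(√1882) : Q] = 2. Hence [K : Q] = 2.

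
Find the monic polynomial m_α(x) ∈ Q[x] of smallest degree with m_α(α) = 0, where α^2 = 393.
m_α(x) = x^2 - 393

α satisfies α^2 - 393 = 0, so x^2 - 393 annihilates α. Since d = 393 is squarefree and ≠ 1, it is not a perfect square in Q, so x^2 - 393 has no rational root and is therefore irreducible over Q (a degree-2 polynomial over a field is irreducible iff it has no root). Hence m_α(x) = x^2 - 393.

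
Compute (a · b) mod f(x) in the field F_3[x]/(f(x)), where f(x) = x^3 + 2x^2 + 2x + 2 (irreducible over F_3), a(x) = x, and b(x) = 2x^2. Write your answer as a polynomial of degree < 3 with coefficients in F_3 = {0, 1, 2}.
a · b ≡ 2x^2 + 2x + 2 (mod f(x))

Multiply in F_3[x]: a(x)·b(x) = (x)·(2x^2) = 2x^3. This has degree ≥ 3, so divide by f(x) over F_3: 2x^3 = (2)·(x^3 + 2x^2 + 2x + 2) + (2x^2 + 2x + 2). Hence a·b ≡ 2x^2 + 2x + 2 (mod f). (F_3[x]/(f) is a field with 3^3 = 27 elements since f is irreducible of degree 3.)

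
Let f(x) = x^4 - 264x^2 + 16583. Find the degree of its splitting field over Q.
[K : Q] = 4

Solving the quadratic in x^2: x^2 = (264 ± √(264^2 - 4·16583))/2 = (264 ± √3364)/2 = (264 ± 58)/2, giving x^2 = 161 or x^2 = 103. So f(x) = (x^2 - 161)(x^2 - 103) and the roots of f are ±√161, ±√103. Hence the splitting field is K = Q(√161, √103). Since 161 and 103 are distinct squarefree integers > 1, their product 16583 is not a perfect square, so √103 ∉ Q(√161). By the tower law [K:Q] = [Q(√161,√103):Q(√161)] · [Q(√161):Q] = 2 · 2 = 4.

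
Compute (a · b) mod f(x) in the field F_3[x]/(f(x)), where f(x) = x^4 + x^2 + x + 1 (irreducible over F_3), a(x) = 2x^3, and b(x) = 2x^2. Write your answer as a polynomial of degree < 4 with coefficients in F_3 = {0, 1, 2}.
a · b ≡ 2x^3 + 2x^2 + 2x (mod f(x))

Multiply in F_3[x]: a(x)·b(x) = (2x^3)·(2x^2) = x^5. This has degree ≥ 4, so divide by f(x) over F_3: x^5 = (x)·(x^4 + x^2 + x + 1) + (2x^3 + 2x^2 + 2x). Hence a·b ≡ 2x^3 + 2x^2 + 2x (mod f). (F_3[x]/(f) is a field with 3^4 = 81 elements since f is irreducible of degree 4.)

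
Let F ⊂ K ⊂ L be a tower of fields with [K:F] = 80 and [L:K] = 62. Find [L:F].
[L:F] = 4960

The tower law says that for any tower of field extensions F ⊂ K ⊂ L with finite degrees, [L:F] = [L:K] · [K:F]. Here this gives [L:F] = 62 · 80 = 4960.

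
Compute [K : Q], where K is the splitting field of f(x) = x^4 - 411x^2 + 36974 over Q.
[K : Q] = 4

Solving the quadratic in x^2: x^2 = (411 ± √(411^2 - 4·36974))/2 = (411 ± √21025)/2 = (411 ± 145)/2, giving x^2 = 278 or x^2 = 133. So f(x) = (x^2 - 278)(x^2 - 133) and the roots of f are ±√278, ±√133. Hence the splitting field is K = Q(√278, √133). Since 278 and 133 are distinct squarefree integers > 1, their product 36974 is not a perfect square, so √133 ∉ Q(√278). By the tower law [K:Q] = [Q(√278,√133):Q(√278)] · [Q(√278):Q] = 2 · 2 = 4.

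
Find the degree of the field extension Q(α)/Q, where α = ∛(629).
[Q(α):Q] = 3

The minimal polynomial of α is x^3 - 629, irreducible over Q since 629 is not a perfect cube (so x^3 - 629 has no rational root). Hence [Q(α):Q] = deg(m_α) = 3.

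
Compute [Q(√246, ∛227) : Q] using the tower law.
[Q(√246, ∛227) : Q] = 6

Let L = Q(√246, ∛227). Since Q(√246) ⊂ L and [Q(√246):Q] = 2, the tower law gives 2 | [L:Q]. Likewise Q(∛227) ⊂ L with [Q(∛227):Q] = 3 (because 227 is not a perfect cube), so 3 | [L:Q]. As gcd(2,3) = 1, [L:Q] is divisible by 6. Conversely L is generated over Q by √246 and ∛227, so [L:Q] ≤ 2·3 = 6. Therefore [Q(√246, ∛227) : Q] = 6.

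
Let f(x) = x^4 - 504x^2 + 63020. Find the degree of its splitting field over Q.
[K : Q] = 4

Solving the quadratic in x^2: x^2 = (504 ± √(504^2 - 4·63020))/2 = (504 ± √1936)/2 = (504 ± 44)/2, giving x^2 = 230 or x^2 = 274. So f(x) = (x^2 - 230)(x^2 - 274) and the roots of f are ±√230, ±√274. Hence the splitting field is K = Q(√230, √274). Since 230 and 274 are distinct squarefree integers > 1, their product 63020 is not a perfect square, so √274 ∉ Q(√230). By the tower law [K:Q] = [Q(√230,√274):Q(√230)] · [Q(√230):Q] = 2 · 2 = 4.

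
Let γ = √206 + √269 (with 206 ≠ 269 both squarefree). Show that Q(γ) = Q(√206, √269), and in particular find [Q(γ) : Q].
[Q(γ) : Q] = 4 (equivalently, Q(γ) = Q(√206, √269))

Obviously Q(γ) ⊆ Q(√206, √269), and [Q(√206, √269):Q] = 4 (since 206, 269 are distinct squarefree integers > 1 with 55414 not a perfect square). To show equality we compute the minimal polynomial of γ. From γ = √206 + √269: γ^2 = 206 + 2√(55414) + 269 = 475 + 2√(55414), so γ^2 - 475 = 2√(55414); squaring, (γ^2 - 475)^2 = 4·55414, i.e. γ^4 - 950γ^2 + 225625 - 221656 = 0, i.e. γ^4 - 950γ^2 + 3969 = 0. So γ is a root of x^4 - 950x^2 + 3969. This polynomial is irreducible over Q: it has no rational root (each ±√206 ± √269 is irrational), and any factorization into two quadratics over Q would force √(55414) ∈ Q (pairing opposite roots) or √206, √269 ∈ Q (other pairings), all impossible. Hence [Q(γ):Q] = 4 = [Q(√206, √269):Q], so Q(γ) = Q(√206, √269).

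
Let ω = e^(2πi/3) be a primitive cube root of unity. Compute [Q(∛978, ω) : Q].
[Q(∛978, ω) : Q] = 6

[Q(∛978):Q] = 3 (min poly x^3 - 978, irreducible since 978 is not a perfect cube). [Q(ω):Q] = 2 (min poly x^2 + x + 1). Since Q(∛978) ⊂ R and ω ∉ R, we have ω ∉ Q(∛978), so x^2 + x + 1 remains irreducible over Q(∛978) and [Q(∛978, ω) : Q(∛978)] = 2. By the tower law, [Q(∛978, ω) : Q] = 3 · 2 = 6. (In fact Q(∛978, ω) is the splitting field of x^3 - 978 over Q.)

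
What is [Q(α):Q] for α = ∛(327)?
[Q(α):Q] = 3

The minimal polynomial of α is x^3 - 327, irreducible over Q since 327 is not a perfect cube (so x^3 - 327 has no rational root). Hence [Q(α):Q] = deg(m_α) = 3.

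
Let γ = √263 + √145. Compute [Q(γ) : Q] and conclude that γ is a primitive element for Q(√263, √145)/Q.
[Q(γ) : Q] = 4 (equivalently, Q(γ) = Q(√263, √145))

Obviously Q(γ) ⊆ Q(√263, √145), and [Q(√263, √145):Q] = 4 (since 263, 145 are distinct squarefree integers > 1 with 38135 not a perfect square). To show equality we compute the minimal polynomial of γ. From γ = √263 + √145: γ^2 = 263 + 2√(38135) + 145 = 408 + 2√(38135), so γ^2 - 408 = 2√(38135); squaring, (γ^2 - 408)^2 = 4·38135, i.e. γ^4 - 816γ^2 + 166464 - 152540 = 0, i.e. γ^4 - 816γ^2 + 13924 = 0. So γ is a root of x^4 - 816x^2 + 13924. This polynomial is irreducible over Q: it has no rational root (each ±√263 ± √145 is irrational), and any factorization into two quadratics over Q would force √(38135) ∈ Q (pairing opposite roots) or √263, √145 ∈ Q (other pairings), all impossible. Hence [Q(γ):Q] = 4 = [Q(√263, √145):Q], so Q(γ) = Q(√263, √145).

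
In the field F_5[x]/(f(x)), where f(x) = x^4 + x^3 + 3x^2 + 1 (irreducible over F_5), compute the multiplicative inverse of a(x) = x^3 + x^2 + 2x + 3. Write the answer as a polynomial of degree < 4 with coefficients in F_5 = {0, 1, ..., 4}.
a(x)^(-1) ≡ 2x^3 + x^2 + 3 (mod f(x))

Since f is irreducible over F_5, F_5[x]/(f) is a field and a(x) ≠ 0 has an inverse. Apply the extended Euclidean algorithm to f(x) and a(x) in F_5[x]: f(x) = (x)·a(x) + (x^2 + 2x + 1);  a(x) = (x + 4)·(x^2 + 2x + 1) + (3x + 4);  (x^2 + 2x + 1) = (2x + 3)·(3x + 4) + (4). The last nonzero remainder is the constant 4 = gcd(f, a) in F_5. Back-substituting through the division chain expresses 4 = s(x)·a(x) + t(x)·f(x) with s(x) ≡ 3x^3 + 4x^2 + 2 (mod f), so (3x^3 + 4x^2 + 2)·a(x) ≡ 4 (mod f). Multiplying by 4^(-1) ≡ 4 in F_5 gives a(x)^(-1) ≡ 4·(3x^3 + 4x^2 + 2) ≡ 2x^3 + x^2 + 3 (mod f). Check: (x^3 + x^2 + 2x + 3)·(2x^3 + x^2 + 3) = 2x^6 + 3x^5 + x^3 + x^2 + x + 4 ≡ 1 (mod x^4 + x^3 + 3x^2 + 1).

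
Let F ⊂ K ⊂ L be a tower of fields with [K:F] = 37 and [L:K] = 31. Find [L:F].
[L:F] = 1147

The tower law says that for any tower of field extensions F ⊂ K ⊂ L with finite degrees, [L:F] = [L:K] · [K:F]. Here this gives [L:F] = 31 · 37 = 1147.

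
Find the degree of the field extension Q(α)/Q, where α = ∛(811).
[Q(α):Q] = 3

The minimal polynomial of α is x^3 - 811, irreducible over Q since 811 is not a perfect cube (so x^3 - 811 has no rational root). Hence [Q(α):Q] = deg(m_α) = 3.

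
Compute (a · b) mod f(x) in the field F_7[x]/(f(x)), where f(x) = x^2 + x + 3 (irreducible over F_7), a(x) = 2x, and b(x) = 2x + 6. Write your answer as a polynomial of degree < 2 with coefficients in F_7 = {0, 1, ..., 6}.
a · b ≡ x + 2 (mod f(x))

Multiply in F_7[x]: a(x)·b(x) = (2x)·(2x + 6) = 4x^2 + 5x. This has degree ≥ 2, so divide by f(x) over F_7: 4x^2 + 5x = (4)·(x^2 + x + 3) + (x + 2). Hence a·b ≡ x + 2 (mod f). (F_7[x]/(f) is a field with 7^2 = 49 elements since f is irreducible of degree 2.)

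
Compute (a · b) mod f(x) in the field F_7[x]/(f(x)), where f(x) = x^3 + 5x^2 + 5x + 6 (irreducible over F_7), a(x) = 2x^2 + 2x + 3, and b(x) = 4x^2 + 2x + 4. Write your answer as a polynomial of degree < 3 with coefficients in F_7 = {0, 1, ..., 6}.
a · b ≡ 5x^2 + x + 5 (mod f(x))

Multiply in F_7[x]: a(x)·b(x) = (2x^2 + 2x + 3)·(4x^2 + 2x + 4) = x^4 + 5x^3 + 3x^2 + 5. This has degree ≥ 3, so divide by f(x) over F_7: x^4 + 5x^3 + 3x^2 + 5 = (x)·(x^3 + 5x^2 + 5x + 6) + (5x^2 + x + 5). Hence a·b ≡ 5x^2 + x + 5 (mod f). (F_7[x]/(f) is a field with 7^3 = 343 elements since f is irreducible of degree 3.)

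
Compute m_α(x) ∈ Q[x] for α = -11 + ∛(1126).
m_α(x) = x^3 + 33x^2 + 363x + 205

Set β = α + 11 = ∛(1126), so β^3 = 1126. Then (α + 11)^3 - 1126 = 0, i.e. α is a root of g(x) = (x + 11)^3 - 1126 = x^3 + 33x^2 + 363x + 205. Since g(x) = h(x + 11) where h(x) = x^3 - 1126, and h is irreducible over Q (because 1126 is not a perfect cube, so h has no rational root, and a monic cubic with no rational root is irreducible), g is also irreducible (irreducibility is preserved under the substitution x → x + 11). Hence m_α(x) = x^3 + 33x^2 + 363x + 205.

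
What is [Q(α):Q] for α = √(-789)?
[Q(α):Q] = 2

[Q(α):Q] equals the degree of the minimal polynomial of α. Here α^2 = -789 and x^2 + 789 is irreducible (d = -789 is squarefree, ≠ 1, hence not a square), so deg(m_α) = 2. Thus [Q(α):Q] = 2.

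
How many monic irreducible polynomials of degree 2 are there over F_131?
There are 8515 monic irreducible polynomials of degree 2 over F_131

Each element of F_{131^2} that lies in no proper subfield is a root of exactly one monic irreducible of degree 2 over F_131, and each such polynomial has 2 distinct roots in F_{131^2}. By Möbius inversion the count is N_131(2) = (1/2) Σ_{d|2} μ(2/d) · 131^d = (1/2)(μ(2)·131^1 + μ(1)·131^2) = 17030/2 = 8515.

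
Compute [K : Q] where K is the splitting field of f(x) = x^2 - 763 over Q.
[K : Q] = 2

f(x) = x^2 - 763 factors as (x - √763)(x + √763). The splitting field is K = Q(√763). Since 763 is squarefree and > 1, it is not a perfect square, so x^2 - 763 is irreducible over Q and [Q(√763) : Q] = 2. Hence [K : Q] = 2.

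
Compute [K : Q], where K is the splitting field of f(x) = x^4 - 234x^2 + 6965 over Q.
[K : Q] = 4

Solving the quadratic in x^2: x^2 = (234 ± √(234^2 - 4·6965))/2 = (234 ± √26896)/2 = (234 ± 164)/2, giving x^2 = 35 or x^2 = 199. So f(x) = (x^2 - 35)(x^2 - 199) and the roots of f are ±√35, ±√199. Hence the splitting field is K = Q(√35, √199). Since 35 and 199 are distinct squarefree integers > 1, their product 6965 is not a perfect square, so √199 ∉ Q(√35). By the tower law [K:Q] = [Q(√35,√199):Q(√35)] · [Q(√35):Q] = 2 · 2 = 4.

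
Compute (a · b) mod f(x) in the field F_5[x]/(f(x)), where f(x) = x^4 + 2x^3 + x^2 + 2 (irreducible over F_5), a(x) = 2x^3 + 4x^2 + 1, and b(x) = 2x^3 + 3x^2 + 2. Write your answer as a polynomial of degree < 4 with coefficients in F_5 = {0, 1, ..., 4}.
a · b ≡ 3x^3 + 2x^2 + 3x (mod f(x))

Multiply in F_5[x]: a(x)·b(x) = (2x^3 + 4x^2 + 1)·(2x^3 + 3x^2 + 2) = 4x^6 + 4x^5 + 2x^4 + x^3 + x^2 + 2. This has degree ≥ 4, so divide by f(x) over F_5: 4x^6 + 4x^5 + 2x^4 + x^3 + x^2 + 2 = (4x^2 + x + 1)·(x^4 + 2x^3 + x^2 + 2) + (3x^3 + 2x^2 + 3x). Hence a·b ≡ 3x^3 + 2x^2 + 3x (mod f). (F_5[x]/(f) is a field with 5^4 = 625 elements since f is irreducible of degree 4.)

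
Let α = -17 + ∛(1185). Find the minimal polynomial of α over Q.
m_α(x) = x^3 + 51x^2 + 867x + 3728

Set β = α + 17 = ∛(1185), so β^3 = 1185. Then (α + 17)^3 - 1185 = 0, i.e. α is a root of g(x) = (x + 17)^3 - 1185 = x^3 + 51x^2 + 867x + 3728. Since g(x) = h(x + 17) where h(x) = x^3 - 1185, and h is irreducible over Q (because 1185 is not a perfect cube, so h has no rational root, and a monic cubic with no rational root is irreducible), g is also irreducible (irreducibility is preserved under the substitution x → x + 17). Hence m_α(x) = x^3 + 51x^2 + 867x + 3728.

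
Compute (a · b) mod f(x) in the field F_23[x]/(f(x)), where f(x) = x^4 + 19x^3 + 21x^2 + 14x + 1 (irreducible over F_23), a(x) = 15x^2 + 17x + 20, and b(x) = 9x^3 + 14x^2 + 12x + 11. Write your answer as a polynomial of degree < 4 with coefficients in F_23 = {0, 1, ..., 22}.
a · b ≡ 18x^3 + 13x^2 + x + 7 (mod f(x))

Multiply in F_23[x]: a(x)·b(x) = (15x^2 + 17x + 20)·(9x^3 + 14x^2 + 12x + 11) = 20x^5 + 18x^4 + 5x^2 + 13x + 13. This has degree ≥ 4, so divide by f(x) over F_23: 20x^5 + 18x^4 + 5x^2 + 13x + 13 = (20x + 6)·(x^4 + 19x^3 + 21x^2 + 14x + 1) + (18x^3 + 13x^2 + x + 7). Hence a·b ≡ 18x^3 + 13x^2 + x + 7 (mod f). (F_23[x]/(f) is a field with 23^4 = 279841 elements since f is irreducible of degree 4.)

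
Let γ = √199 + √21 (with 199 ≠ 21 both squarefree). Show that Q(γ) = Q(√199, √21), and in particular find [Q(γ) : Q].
[Q(γ) : Q] = 4 (equivalently, Q(γ) = Q(√199, √21))

Obviously Q(γ) ⊆ Q(√199, √21), and [Q(√199, √21):Q] = 4 (since 199, 21 are distinct squarefree integers > 1 with 4179 not a perfect square). To show equality we compute the minimal polynomial of γ. From γ = √199 + √21: γ^2 = 199 + 2√(4179) + 21 = 220 + 2√(4179), so γ^2 - 220 = 2√(4179); squaring, (γ^2 - 220)^2 = 4·4179, i.e. γ^4 - 440γ^2 + 48400 - 16716 = 0, i.e. γ^4 - 440γ^2 + 31684 = 0. So γ is a root of x^4 - 440x^2 + 31684. This polynomial is irreducible over Q: it has no rational root (each ±√199 ± √21 is irrational), and any factorization into two quadratics over Q would force √(4179) ∈ Q (pairing opposite roots) or √199, √21 ∈ Q (other pairings), all impossible. Hence [Q(γ):Q] = 4 = [Q(√199, √21):Q], so Q(γ) = Q(√199, √21).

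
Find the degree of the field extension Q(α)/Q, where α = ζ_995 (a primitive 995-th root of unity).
[Q(α):Q] = 792

The minimal polynomial of ζ_995 over Q is the 995-th cyclotomic polynomial Φ_995(x), which is irreducible over Q and has degree φ(995) = 792. Hence [Q(α):Q] = φ(995) = 792.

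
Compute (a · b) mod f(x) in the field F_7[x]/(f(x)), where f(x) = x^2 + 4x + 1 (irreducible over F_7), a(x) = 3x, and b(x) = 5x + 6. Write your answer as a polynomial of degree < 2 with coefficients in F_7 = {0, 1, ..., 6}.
a · b ≡ 6 (mod f(x))

Multiply in F_7[x]: a(x)·b(x) = (3x)·(5x + 6) = x^2 + 4x. This has degree ≥ 2, so divide by f(x) over F_7: x^2 + 4x = (1)·(x^2 + 4x + 1) + (6). Hence a·b ≡ 6 (mod f). (F_7[x]/(f) is a field with 7^2 = 49 elements since f is irreducible of degree 2.)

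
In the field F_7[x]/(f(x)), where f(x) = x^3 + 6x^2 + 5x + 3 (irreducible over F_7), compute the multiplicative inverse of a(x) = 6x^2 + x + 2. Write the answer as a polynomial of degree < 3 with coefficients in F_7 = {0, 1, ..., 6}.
a(x)^(-1) ≡ 5x (mod f(x))

Since f is irreducible over F_7, F_7[x]/(f) is a field and a(x) ≠ 0 has an inverse. Apply the extended Euclidean algorithm to f(x) and a(x) in F_7[x]: f(x) = (6x)·a(x) + (3). The last nonzero remainder is the constant 3 = gcd(f, a) in F_7. Back-substituting through the division chain expresses 3 = s(x)·a(x) + t(x)·f(x) with s(x) ≡ x (mod f), so (x)·a(x) ≡ 3 (mod f). Multiplying by 3^(-1) ≡ 5 in F_7 gives a(x)^(-1) ≡ 5·(x) ≡ 5x (mod f). Check: (6x^2 + x + 2)·(5x) = 2x^3 + 5x^2 + 3x ≡ 1 (mod x^3 + 6x^2 + 5x + 3).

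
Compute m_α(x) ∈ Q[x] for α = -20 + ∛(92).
m_α(x) = x^3 + 60x^2 + 1200x + 7908

Set β = α + 20 = ∛(92), so β^3 = 92. Then (α + 20)^3 - 92 = 0, i.e. α is a root of g(x) = (x + 20)^3 - 92 = x^3 + 60x^2 + 1200x + 7908. Since g(x) = h(x + 20) where h(x) = x^3 - 92, and h is irreducible over Q (because 92 is not a perfect cube, so h has no rational root, and a monic cubic with no rational root is irreducible), g is also irreducible (irreducibility is preserved under the substitution x → x + 20). Hence m_α(x) = x^3 + 60x^2 + 1200x + 7908.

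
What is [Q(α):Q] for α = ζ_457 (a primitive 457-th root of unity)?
[Q(α):Q] = 456

The minimal polynomial of ζ_457 over Q is the 457-th cyclotomic polynomial Φ_457(x), which is irreducible over Q and has degree φ(457) = 456. Hence [Q(α):Q] = φ(457) = 456.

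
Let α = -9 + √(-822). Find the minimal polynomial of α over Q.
m_α(x) = x^2 + 18x + 903

From α + 9 = √(-822), squaring gives (α + 9)^2 = -822, i.e. α^2 + 18α + 81 = -822, so α^2 + 18α + 903 = 0. The discriminant of x^2 + 18x + 903 is (18)^2 - 4·(903) = 324 - 3612 = -3288, and 4·(-822) is not a perfect square in Q since -822 is squarefree and ≠ 1. Hence x^2 + 18x + 903 is irreducible over Q and is the minimal polynomial of α.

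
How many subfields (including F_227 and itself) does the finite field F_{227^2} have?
F_{227^2} has 2 subfields

The subfields of F_{p^n} are exactly the fields F_{p^d} for d | n (each is the fixed field of the unique index-d subgroup of Gal(F_{p^n}/F_p) ≅ Z/nZ). The divisors of n = 2 are {1, 2}, giving 2 subfields: F_{227^1}, F_{227^2}.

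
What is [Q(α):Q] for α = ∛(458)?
[Q(α):Q] = 3

The minimal polynomial of α is x^3 - 458, irreducible over Q since 458 is not a perfect cube (so x^3 - 458 has no rational root). Hence [Q(α):Q] = deg(m_α) = 3.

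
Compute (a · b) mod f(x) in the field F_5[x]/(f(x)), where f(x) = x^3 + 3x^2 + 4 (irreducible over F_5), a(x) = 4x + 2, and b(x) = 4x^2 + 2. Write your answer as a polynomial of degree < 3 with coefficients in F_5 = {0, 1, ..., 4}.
a · b ≡ 3x (mod f(x))

Multiply in F_5[x]: a(x)·b(x) = (4x + 2)·(4x^2 + 2) = x^3 + 3x^2 + 3x + 4. This has degree ≥ 3, so divide by f(x) over F_5: x^3 + 3x^2 + 3x + 4 = (1)·(x^3 + 3x^2 + 4) + (3x). Hence a·b ≡ 3x (mod f). (F_5[x]/(f) is a field with 5^3 = 125 elements since f is irreducible of degree 3.)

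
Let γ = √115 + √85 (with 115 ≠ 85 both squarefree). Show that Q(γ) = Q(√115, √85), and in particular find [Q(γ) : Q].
[Q(γ) : Q] = 4 (equivalently, Q(γ) = Q(√115, √85))

Obviously Q(γ) ⊆ Q(√115, √85), and [Q(√115, √85):Q] = 4 (since 115, 85 are distinct squarefree integers > 1 with 9775 not a perfect square). To show equality we compute the minimal polynomial of γ. From γ = √115 + √85: γ^2 = 115 + 2√(9775) + 85 = 200 + 2√(9775), so γ^2 - 200 = 2√(9775); squaring, (γ^2 - 200)^2 = 4·9775, i.e. γ^4 - 400γ^2 + 40000 - 39100 = 0, i.e. γ^4 - 400γ^2 + 900 = 0. So γ is a root of x^4 - 400x^2 + 900. This polynomial is irreducible over Q: it has no rational root (each ±√115 ± √85 is irrational), and any factorization into two quadratics over Q would force √(9775) ∈ Q (pairing opposite roots) or √115, √85 ∈ Q (other pairings), all impossible. Hence [Q(γ):Q] = 4 = [Q(√115, √85):Q], so Q(γ) = Q(√115, √85).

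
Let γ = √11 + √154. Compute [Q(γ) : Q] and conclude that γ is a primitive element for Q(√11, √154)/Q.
[Q(γ) : Q] = 4 (equivalently, Q(γ) = Q(√11, √154))

Obviously Q(γ) ⊆ Q(√11, √154), and [Q(√11, √154):Q] = 4 (since 11, 154 are distinct squarefree integers > 1 with 1694 not a perfect square). To show equality we compute the minimal polynomial of γ. From γ = √11 + √154: γ^2 = 11 + 2√(1694) + 154 = 165 + 2√(1694), so γ^2 - 165 = 2√(1694); squaring, (γ^2 - 165)^2 = 4·1694, i.e. γ^4 - 330γ^2 + 27225 - 6776 = 0, i.e. γ^4 - 330γ^2 + 20449 = 0. So γ is a root of x^4 - 330x^2 + 20449. This polynomial is irreducible over Q: it has no rational root (each ±√11 ± √154 is irrational), and any factorization into two quadratics over Q would force √(1694) ∈ Q (pairing opposite roots) or √11, √154 ∈ Q (other pairings), all impossible. Hence [Q(γ):Q] = 4 = [Q(√11, √154):Q], so Q(γ) = Q(√11, √154).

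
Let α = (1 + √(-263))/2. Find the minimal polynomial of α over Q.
m_α(x) = x^2 - x + 66

From 2α - 1 = √(-263), squaring gives (2α - 1)^2 = -263, i.e. 4α^2 - 4α + 1 = -263, so α^2 - α + (1 + 263)/4 = 0. Since -263 ≡ 1 (mod 4), (1 + 263)/4 = 66 ∈ Z. The polynomial x^2 - x + 66 has discriminant 1 - 4·(66) = -263, which is not a perfect square in Q (d = -263 is squarefree and ≠ 1), so x^2 - x + 66 is irreducible over Q. It is the minimal polynomial of α.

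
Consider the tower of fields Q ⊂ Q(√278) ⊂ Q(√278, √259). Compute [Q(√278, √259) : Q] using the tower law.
[Q(√278, √259) : Q] = 4

[Q(√278):Q] = 2 (min poly x^2 - 278, irreducible since 278 is squarefree > 1). For the top step, suppose √259 ∈ Q(√278), say √259 = c + d√278 with c, d ∈ Q. Squaring: 259 = c^2 + 278d^2 + 2cd√278. Since √278 ∉ Q this forces 2cd = 0. If d = 0 then √259 = c ∈ Q, contradicting 259 squarefree > 1. If c = 0 then 259 = 278d^2, so 278·259 = (278d)^2 is a perfect square in Q — but 278·259 = 72002 is not a perfect square (since 278 and 259 are distinct squarefree integers). Contradiction. Hence √259 ∉ Q(√278), so x^2 - 259 stays irreducible over Q(√278) and [Q(√278, √259) : Q(√278)] = 2. By the tower law, [Q(√278, √259) : Q] = 2 · 2 = 4.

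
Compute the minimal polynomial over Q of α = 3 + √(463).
m_α(x) = x^2 - 6x - 454

From α - 3 = √(463), squaring gives (α - 3)^2 = 463, i.e. α^2 - 6α + 9 = 463, so α^2 - 6α - 454 = 0. The discriminant of x^2 - 6x - 454 is (-6)^2 - 4·(-454) = 36 + 1816 = 1852, and 4·(463) is not a perfect square in Q since 463 is squarefree and ≠ 1. Hence x^2 - 6x - 454 is irreducible over Q and is the minimal polynomial of α.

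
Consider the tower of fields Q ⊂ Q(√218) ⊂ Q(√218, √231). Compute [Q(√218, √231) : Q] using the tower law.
[Q(√218, √231) : Q] = 4

[Q(√218):Q] = 2 (min poly x^2 - 218, irreducible since 218 is squarefree > 1). For the top step, suppose √231 ∈ Q(√218), say √231 = c + d√218 with c, d ∈ Q. Squaring: 231 = c^2 + 218d^2 + 2cd√218. Since √218 ∉ Q this forces 2cd = 0. If d = 0 then √231 = c ∈ Q, contradicting 231 squarefree > 1. If c = 0 then 231 = 218d^2, so 218·231 = (218d)^2 is a perfect square in Q — but 218·231 = 50358 is not a perfect square (since 218 and 231 are distinct squarefree integers). Contradiction. Hence √231 ∉ Q(√218), so x^2 - 231 stays irreducible over Q(√218) and [Q(√218, √231) : Q(√218)] = 2. By the tower law, [Q(√218, √231) : Q] = 2 · 2 = 4.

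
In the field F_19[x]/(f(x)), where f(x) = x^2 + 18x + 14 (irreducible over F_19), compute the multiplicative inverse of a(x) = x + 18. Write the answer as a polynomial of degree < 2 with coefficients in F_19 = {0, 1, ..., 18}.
a(x)^(-1) ≡ 4x (mod f(x))

Since f is irreducible over F_19, F_19[x]/(f) is a field and a(x) ≠ 0 has an inverse. Apply the extended Euclidean algorithm to f(x) and a(x) in F_19[x]: f(x) = (x)·a(x) + (14). The last nonzero remainder is the constant 14 = gcd(f, a) in F_19. Back-substituting through the division chain expresses 14 = s(x)·a(x) + t(x)·f(x) with s(x) ≡ 18x (mod f), so (18x)·a(x) ≡ 14 (mod f). Multiplying by 14^(-1) ≡ 15 in F_19 gives a(x)^(-1) ≡ 15·(18x) ≡ 4x (mod f). Check: (x + 18)·(4x) = 4x^2 + 15x ≡ 1 (mod x^2 + 18x + 14).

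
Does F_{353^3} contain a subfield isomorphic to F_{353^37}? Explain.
No: F_{353^37} is not a subfield of F_{353^3}

F_{p^m} embeds in F_{p^n} iff m | n. Here 37 ∤ 3 (since 3 = 0·37 + 3 with remainder 3 ≠ 0), so F_{353^37} is not a subfield of F_{353^3}. Equivalently: if it were, the tower law would give 37 = [F_{353^37}:F_353] dividing [F_{353^3}:F_353] = 3, contradiction.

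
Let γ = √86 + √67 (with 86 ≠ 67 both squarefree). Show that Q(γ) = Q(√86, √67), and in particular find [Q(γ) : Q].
[Q(γ) : Q] = 4 (equivalently, Q(γ) = Q(√86, √67))

Obviously Q(γ) ⊆ Q(√86, √67), and [Q(√86, √67):Q] = 4 (since 86, 67 are distinct squarefree integers > 1 with 5762 not a perfect square). To show equality we compute the minimal polynomial of γ. From γ = √86 + √67: γ^2 = 86 + 2√(5762) + 67 = 153 + 2√(5762), so γ^2 - 153 = 2√(5762); squaring, (γ^2 - 153)^2 = 4·5762, i.e. γ^4 - 306γ^2 + 23409 - 23048 = 0, i.e. γ^4 - 306γ^2 + 361 = 0. So γ is a root of x^4 - 306x^2 + 361. This polynomial is irreducible over Q: it has no rational root (each ±√86 ± √67 is irrational), and any factorization into two quadratics over Q would force √(5762) ∈ Q (pairing opposite roots) or √86, √67 ∈ Q (other pairings), all impossible. Hence [Q(γ):Q] = 4 = [Q(√86, √67):Q], so Q(γ) = Q(√86, √67).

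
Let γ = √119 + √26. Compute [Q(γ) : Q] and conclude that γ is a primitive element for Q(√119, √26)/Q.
[Q(γ) : Q] = 4 (equivalently, Q(γ) = Q(√119, √26))

Obviously Q(γ) ⊆ Q(√119, √26), and [Q(√119, √26):Q] = 4 (since 119, 26 are distinct squarefree integers > 1 with 3094 not a perfect square). To show equality we compute the minimal polynomial of γ. From γ = √119 + √26: γ^2 = 119 + 2√(3094) + 26 = 145 + 2√(3094), so γ^2 - 145 = 2√(3094); squaring, (γ^2 - 145)^2 = 4·3094, i.e. γ^4 - 290γ^2 + 21025 - 12376 = 0, i.e. γ^4 - 290γ^2 + 8649 = 0. So γ is a root of x^4 - 290x^2 + 8649. This polynomial is irreducible over Q: it has no rational root (each ±√119 ± √26 is irrational), and any factorization into two quadratics over Q would force √(3094) ∈ Q (pairing opposite roots) or √119, √26 ∈ Q (other pairings), all impossible. Hence [Q(γ):Q] = 4 = [Q(√119, √26):Q], so Q(γ) = Q(√119, √26).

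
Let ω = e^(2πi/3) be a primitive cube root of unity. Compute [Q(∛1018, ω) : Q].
[Q(∛1018, ω) : Q] = 6

[Q(∛1018):Q] = 3 (min poly x^3 - 1018, irreducible since 1018 is not a perfect cube). [Q(ω):Q] = 2 (min poly x^2 + x + 1). Since Q(∛1018) ⊂ R and ω ∉ R, we have ω ∉ Q(∛1018), so x^2 + x + 1 remains irreducible over Q(∛1018) and [Q(∛1018, ω) : Q(∛1018)] = 2. By the tower law, [Q(∛1018, ω) : Q] = 3 · 2 = 6. (In fact Q(∛1018, ω) is the splitting field of x^3 - 1018 over Q.)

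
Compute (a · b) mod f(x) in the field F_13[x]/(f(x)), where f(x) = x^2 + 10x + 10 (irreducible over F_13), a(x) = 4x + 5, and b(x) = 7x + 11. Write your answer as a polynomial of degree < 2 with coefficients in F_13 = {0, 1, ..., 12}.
a · b ≡ 7x + 9 (mod f(x))

Multiply in F_13[x]: a(x)·b(x) = (4x + 5)·(7x + 11) = 2x^2 + x + 3. This has degree ≥ 2, so divide by f(x) over F_13: 2x^2 + x + 3 = (2)·(x^2 + 10x + 10) + (7x + 9). Hence a·b ≡ 7x + 9 (mod f). (F_13[x]/(f) is a field with 13^2 = 169 elements since f is irreducible of degree 2.)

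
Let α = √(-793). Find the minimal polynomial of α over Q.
m_α(x) = x^2 + 793

α satisfies α^2 + 793 = 0, so x^2 + 793 annihilates α. Since d = -793 is squarefree and ≠ 1, it is not a perfect square in Q, so x^2 + 793 has no rational root and is therefore irreducible over Q (a degree-2 polynomial over a field is irreducible iff it has no root). Hence m_α(x) = x^2 + 793.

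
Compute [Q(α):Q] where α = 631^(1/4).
[Q(α):Q] = 4

α is a root of x^4 - 631. By Eisenstein's criterion at the prime p = 631 (which divides the constant term 631 but p^2 = 398161 does not, since 631 is squarefree), x^4 - 631 is irreducible over Q. Hence [Q(α):Q] = 4.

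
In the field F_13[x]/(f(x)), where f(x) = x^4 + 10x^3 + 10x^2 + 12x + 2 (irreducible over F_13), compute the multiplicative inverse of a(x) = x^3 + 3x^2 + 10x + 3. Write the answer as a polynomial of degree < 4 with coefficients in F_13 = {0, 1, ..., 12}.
a(x)^(-1) ≡ 11x^3 + 4x^2 + 6x + 5 (mod f(x))

Since f is irreducible over F_13, F_13[x]/(f) is a field and a(x) ≠ 0 has an inverse. Apply the extended Euclidean algorithm to f(x) and a(x) in F_13[x]: f(x) = (x + 7)·a(x) + (5x^2 + 4x + 7);  a(x) = (8x + 2)·(5x^2 + 4x + 7) + (11x + 2);  (5x^2 + 4x + 7) = (4x + 2)·(11x + 2) + (3). The last nonzero remainder is the constant 3 = gcd(f, a) in F_13. Back-substituting through the division chain expresses 3 = s(x)·a(x) + t(x)·f(x) with s(x) ≡ 7x^3 + 12x^2 + 5x + 2 (mod f), so (7x^3 + 12x^2 + 5x + 2)·a(x) ≡ 3 (mod f). Multiplying by 3^(-1) ≡ 9 in F_13 gives a(x)^(-1) ≡ 9·(7x^3 + 12x^2 + 5x + 2) ≡ 11x^3 + 4x^2 + 6x + 5 (mod f). Check: (x^3 + 3x^2 + 10x + 3)·(11x^3 + 4x^2 + 6x + 5) = 11x^6 + 11x^5 + 11x^4 + 5x^3 + 9x^2 + 3x + 2 ≡ 1 (mod x^4 + 10x^3 + 10x^2 + 12x + 2).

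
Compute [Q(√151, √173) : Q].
[Q(√151, √173) : Q] = 4

[Q(√151):Q] = 2 (min poly x^2 - 151, irreducible since 151 is squarefree > 1). For the top step, suppose √173 ∈ Q(√151), say √173 = c + d√151 with c, d ∈ Q. Squaring: 173 = c^2 + 151d^2 + 2cd√151. Since √151 ∉ Q this forces 2cd = 0. If d = 0 then √173 = c ∈ Q, contradicting 173 squarefree > 1. If c = 0 then 173 = 151d^2, so 151·173 = (151d)^2 is a perfect square in Q — but 151·173 = 26123 is not a perfect square (since 151 and 173 are distinct squarefree integers). Contradiction. Hence √173 ∉ Q(√151), so x^2 - 173 stays irreducible over Q(√151) and [Q(√151, √173) : Q(√151)] = 2. By the tower law, [Q(√151, √173) : Q] = 2 · 2 = 4.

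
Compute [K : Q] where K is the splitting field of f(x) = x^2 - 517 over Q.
[K : Q] = 2

f(x) = x^2 - 517 factors as (x - √517)(x + √517). The splitting field is K = Q(√517). Since 517 is squarefree and > 1, it is not a perfect square, so x^2 - 517 is irreducible over Q and [Q(√517) : Q] = 2. Hence [K : Q] = 2.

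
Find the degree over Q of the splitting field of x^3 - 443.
[K : Q] = 6

The roots of x^3 - 443 are ∛443, ω∛443, ω^2∛443 where ω = e^(2πi/3) is a primitive cube root of unity, so K = Q(∛443, ω). Now [Q(∛443):Q] = 3 (since 443 is not a perfect cube, x^3 - 443 is irreducible) and [Q(ω):Q] = 2. Both 2 and 3 divide [K:Q], and [K:Q] ≤ 3·2 = 6, so [K:Q] = 6. (Equivalently: Q(∛443) ⊂ R but ω ∉ R, so [K : Q(∛443)] = 2.)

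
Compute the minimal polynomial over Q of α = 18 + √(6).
m_α(x) = x^2 - 36x + 318

From α - 18 = √(6), squaring gives (α - 18)^2 = 6, i.e. α^2 - 36α + 324 = 6, so α^2 - 36α + 318 = 0. The discriminant of x^2 - 36x + 318 is (-36)^2 - 4·(318) = 1296 - 1272 = 24, and 4·(6) is not a perfect square in Q since 6 is squarefree and ≠ 1. Hence x^2 - 36x + 318 is irreducible over Q and is the minimal polynomial of α.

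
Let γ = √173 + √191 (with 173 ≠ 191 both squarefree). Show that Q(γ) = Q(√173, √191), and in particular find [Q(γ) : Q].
[Q(γ) : Q] = 4 (equivalently, Q(γ) = Q(√173, √191))

Obviously Q(γ) ⊆ Q(√173, √191), and [Q(√173, √191):Q] = 4 (since 173, 191 are distinct squarefree integers > 1 with 33043 not a perfect square). To show equality we compute the minimal polynomial of γ. From γ = √173 + √191: γ^2 = 173 + 2√(33043) + 191 = 364 + 2√(33043), so γ^2 - 364 = 2√(33043); squaring, (γ^2 - 364)^2 = 4·33043, i.e. γ^4 - 728γ^2 + 132496 - 132172 = 0, i.e. γ^4 - 728γ^2 + 324 = 0. So γ is a root of x^4 - 728x^2 + 324. This polynomial is irreducible over Q: it has no rational root (each ±√173 ± √191 is irrational), and any factorization into two quadratics over Q would force √(33043) ∈ Q (pairing opposite roots) or √173, √191 ∈ Q (other pairings), all impossible. Hence [Q(γ):Q] = 4 = [Q(√173, √191):Q], so Q(γ) = Q(√173, √191).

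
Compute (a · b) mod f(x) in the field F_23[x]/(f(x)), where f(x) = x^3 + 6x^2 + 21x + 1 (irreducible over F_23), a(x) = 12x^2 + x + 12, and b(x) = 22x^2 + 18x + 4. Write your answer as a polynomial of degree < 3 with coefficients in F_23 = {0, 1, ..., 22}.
a · b ≡ 10x^2 + x + 14 (mod f(x))

Multiply in F_23[x]: a(x)·b(x) = (12x^2 + x + 12)·(22x^2 + 18x + 4) = 11x^4 + 8x^3 + 8x^2 + 13x + 2. This has degree ≥ 3, so divide by f(x) over F_23: 11x^4 + 8x^3 + 8x^2 + 13x + 2 = (11x + 11)·(x^3 + 6x^2 + 21x + 1) + (10x^2 + x + 14). Hence a·b ≡ 10x^2 + x + 14 (mod f). (F_23[x]/(f) is a field with 23^3 = 12167 elements since f is irreducible of degree 3.)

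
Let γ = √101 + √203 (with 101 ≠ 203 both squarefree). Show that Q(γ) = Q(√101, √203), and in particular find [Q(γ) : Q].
[Q(γ) : Q] = 4 (equivalently, Q(γ) = Q(√101, √203))

Obviously Q(γ) ⊆ Q(√101, √203), and [Q(√101, √203):Q] = 4 (since 101, 203 are distinct squarefree integers > 1 with 20503 not a perfect square). To show equality we compute the minimal polynomial of γ. From γ = √101 + √203: γ^2 = 101 + 2√(20503) + 203 = 304 + 2√(20503), so γ^2 - 304 = 2√(20503); squaring, (γ^2 - 304)^2 = 4·20503, i.e. γ^4 - 608γ^2 + 92416 - 82012 = 0, i.e. γ^4 - 608γ^2 + 10404 = 0. So γ is a root of x^4 - 608x^2 + 10404. This polynomial is irreducible over Q: it has no rational root (each ±√101 ± √203 is irrational), and any factorization into two quadratics over Q would force √(20503) ∈ Q (pairing opposite roots) or √101, √203 ∈ Q (other pairings), all impossible. Hence [Q(γ):Q] = 4 = [Q(√101, √203):Q], so Q(γ) = Q(√101, √203).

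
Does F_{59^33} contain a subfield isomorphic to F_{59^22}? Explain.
No: F_{59^22} is not a subfield of F_{59^33}

F_{p^m} embeds in F_{p^n} iff m | n. Here 22 ∤ 33 (since 33 = 1·22 + 11 with remainder 11 ≠ 0), so F_{59^22} is not a subfield of F_{59^33}. Equivalently: if it were, the tower law would give 22 = [F_{59^22}:F_59] dividing [F_{59^33}:F_59] = 33, contradiction.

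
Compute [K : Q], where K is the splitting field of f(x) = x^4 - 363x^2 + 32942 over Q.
[K : Q] = 4

Solving the quadratic in x^2: x^2 = (363 ± √(363^2 - 4·32942))/2 = (363 ± √1)/2 = (363 ± 1)/2, giving x^2 = 181 or x^2 = 182. So f(x) = (x^2 - 181)(x^2 - 182) and the roots of f are ±√181, ±√182. Hence the splitting field is K = Q(√181, √182). Since 181 and 182 are distinct squarefree integers > 1, their product 32942 is not a perfect square, so √182 ∉ Q(√181). By the tower law [K:Q] = [Q(√181,√182):Q(√181)] · [Q(√181):Q] = 2 · 2 = 4.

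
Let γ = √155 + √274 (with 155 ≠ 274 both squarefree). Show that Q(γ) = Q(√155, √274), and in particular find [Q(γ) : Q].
[Q(γ) : Q] = 4 (equivalently, Q(γ) = Q(√155, √274))

Obviously Q(γ) ⊆ Q(√155, √274), and [Q(√155, √274):Q] = 4 (since 155, 274 are distinct squarefree integers > 1 with 42470 not a perfect square). To show equality we compute the minimal polynomial of γ. From γ = √155 + √274: γ^2 = 155 + 2√(42470) + 274 = 429 + 2√(42470), so γ^2 - 429 = 2√(42470); squaring, (γ^2 - 429)^2 = 4·42470, i.e. γ^4 - 858γ^2 + 184041 - 169880 = 0, i.e. γ^4 - 858γ^2 + 14161 = 0. So γ is a root of x^4 - 858x^2 + 14161. This polynomial is irreducible over Q: it has no rational root (each ±√155 ± √274 is irrational), and any factorization into two quadratics over Q would force √(42470) ∈ Q (pairing opposite roots) or √155, √274 ∈ Q (other pairings), all impossible. Hence [Q(γ):Q] = 4 = [Q(√155, √274):Q], so Q(γ) = Q(√155, √274).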